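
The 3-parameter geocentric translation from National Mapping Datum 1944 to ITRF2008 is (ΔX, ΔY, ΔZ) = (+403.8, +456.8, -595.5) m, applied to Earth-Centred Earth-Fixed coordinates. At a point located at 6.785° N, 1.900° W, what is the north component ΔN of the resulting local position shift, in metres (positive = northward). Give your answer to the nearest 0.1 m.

ΔN = -637.2 m

At φ = 6.785°, λ = -1.900°: sin φ = 0.118144, cos φ = 0.992996, sin λ = -0.033155, cos λ = 0.999450.
ΔN = −sin φ cos λ·ΔX − sin φ sin λ·ΔY + cos φ·ΔZ = −(0.118144)(0.999450)(403.8) − (0.118144)(-0.033155)(456.8) + (0.992996)(-595.5) = -637.22 m.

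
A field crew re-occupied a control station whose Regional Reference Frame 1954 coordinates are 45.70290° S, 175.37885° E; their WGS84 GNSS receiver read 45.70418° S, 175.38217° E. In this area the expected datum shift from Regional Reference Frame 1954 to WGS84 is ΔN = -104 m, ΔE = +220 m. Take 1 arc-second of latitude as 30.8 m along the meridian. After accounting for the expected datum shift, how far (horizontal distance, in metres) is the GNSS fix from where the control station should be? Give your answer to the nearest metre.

Observed coordinate differences: Δφ = -0.00128°, Δλ = +0.00332°.
Converting to metres (1° lat = 110880 m, cos φ = 0.698379): observed ΔN = -141.9 m, observed ΔE = 257.1 m.
Subtracting the expected shift leaves a residual of -141.9 − (-104) = -37.9 m north and 257.1 − (220) = 37.1 m east.
Residual distance = √((-37.9)² + 37.1²) = 53.0 m.

53 m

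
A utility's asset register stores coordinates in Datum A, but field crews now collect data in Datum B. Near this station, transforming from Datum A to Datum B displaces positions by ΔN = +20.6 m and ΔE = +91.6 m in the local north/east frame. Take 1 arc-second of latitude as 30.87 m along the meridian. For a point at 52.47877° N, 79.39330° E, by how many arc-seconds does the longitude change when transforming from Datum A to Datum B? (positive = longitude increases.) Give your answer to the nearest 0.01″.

Δλ = 4.87″

At latitude 52.47877°, cos φ = 0.609055.
1″ of longitude at this latitude = 30.87 × cos φ = 18.8015 m, so Δλ = 91.6 / 18.8015 = 4.872″.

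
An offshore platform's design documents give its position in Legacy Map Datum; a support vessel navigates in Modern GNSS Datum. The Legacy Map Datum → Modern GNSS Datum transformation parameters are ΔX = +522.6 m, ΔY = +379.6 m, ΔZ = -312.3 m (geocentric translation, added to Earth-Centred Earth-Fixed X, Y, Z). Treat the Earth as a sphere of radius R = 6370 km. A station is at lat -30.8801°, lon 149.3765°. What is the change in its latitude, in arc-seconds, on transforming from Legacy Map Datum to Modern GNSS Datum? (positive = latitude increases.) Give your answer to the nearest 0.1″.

sin φ = -0.513243, cos φ = 0.858243, sin λ = 0.509394, cos λ = -0.860533.
North component: ΔN = −sin φ cos λ·ΔX − sin φ sin λ·ΔY + cos φ·ΔZ = −(-0.513243)(-0.860533)(522.6) − (-0.513243)(0.509394)(379.6) + (0.858243)(-312.3) = -399.60 m.
1° of latitude spans πR/180 = 111177 m, so Δφ = -399.60 / 111177 × 3600 = -12.939″.

Δφ = -12.9″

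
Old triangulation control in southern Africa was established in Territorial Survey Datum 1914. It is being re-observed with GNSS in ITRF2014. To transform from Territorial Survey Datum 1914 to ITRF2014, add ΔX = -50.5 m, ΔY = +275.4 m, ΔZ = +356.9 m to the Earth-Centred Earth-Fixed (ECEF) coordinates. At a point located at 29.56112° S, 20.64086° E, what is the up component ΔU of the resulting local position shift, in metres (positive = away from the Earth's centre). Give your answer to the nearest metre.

ΔU = -133 m

At φ = -29.56112°, λ = 20.64086°: sin φ = -0.493352, cos φ = 0.869830, sin λ = 0.352509, cos λ = 0.935808.
ΔU = cos φ cos λ·ΔX + cos φ sin λ·ΔY + sin φ·ΔZ = (0.869830)(0.935808)(-50.5) + (0.869830)(0.352509)(275.4) + (-0.493352)(356.9) = -132.74 m.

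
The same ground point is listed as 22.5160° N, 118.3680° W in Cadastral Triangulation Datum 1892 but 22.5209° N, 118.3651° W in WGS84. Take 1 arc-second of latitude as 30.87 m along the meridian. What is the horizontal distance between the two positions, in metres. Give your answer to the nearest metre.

621 m

Δφ = 22.5209° − 22.5160° = +0.0049°; Δλ = -118.3651° − -118.3680° = +0.0029°.
1° of latitude = 3600 × 30.87 = 111132 m.
ΔN = Δφ × 111132 = 544.5 m; ΔE = Δλ × 111132 × cos(22.5160°) = +0.0029 × 111132 × 0.923773 = 297.7 m.
Distance = √(ΔE² + ΔN²) = √(297.7² + 544.5²) = 620.6 m.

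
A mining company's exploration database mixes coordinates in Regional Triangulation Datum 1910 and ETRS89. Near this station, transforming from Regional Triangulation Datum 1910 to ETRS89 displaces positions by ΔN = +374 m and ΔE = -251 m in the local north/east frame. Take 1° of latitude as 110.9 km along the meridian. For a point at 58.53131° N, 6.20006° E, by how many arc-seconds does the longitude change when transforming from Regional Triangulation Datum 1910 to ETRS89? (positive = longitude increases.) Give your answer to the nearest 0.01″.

At latitude 58.53131°, cos φ = 0.522033.
1° of longitude at this latitude = 110.9 × cos φ = 57.89 km, so Δλ = -251.0 / 57893.4 = -0.0043356° = -15.608″.

Δλ = -15.61″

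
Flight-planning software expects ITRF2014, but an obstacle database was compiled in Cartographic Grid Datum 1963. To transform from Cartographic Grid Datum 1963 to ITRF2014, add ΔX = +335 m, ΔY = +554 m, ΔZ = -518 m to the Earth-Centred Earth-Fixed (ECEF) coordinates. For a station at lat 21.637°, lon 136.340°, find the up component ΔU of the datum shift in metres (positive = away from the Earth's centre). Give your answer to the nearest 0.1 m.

ΔU = -60.8 m

At φ = 21.637°, λ = 136.340°: sin φ = 0.368725, cos φ = 0.929539, sin λ = 0.690378, cos λ = -0.723449.
ΔU = cos φ cos λ·ΔX + cos φ sin λ·ΔY + sin φ·ΔZ = (0.929539)(-0.723449)(335) + (0.929539)(0.690378)(554) + (0.368725)(-518) = -60.76 m.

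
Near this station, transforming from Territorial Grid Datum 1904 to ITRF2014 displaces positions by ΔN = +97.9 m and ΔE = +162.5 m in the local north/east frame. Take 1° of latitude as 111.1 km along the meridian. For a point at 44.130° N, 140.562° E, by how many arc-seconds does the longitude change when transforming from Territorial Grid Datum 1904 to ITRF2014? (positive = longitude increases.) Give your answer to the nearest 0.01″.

At latitude 44.130°, cos φ = 0.717762.
1° of longitude at this latitude = 111.1 × cos φ = 79.74 km, so Δλ = 162.5 / 79743.3 = 0.0020378° = 7.336″.

Δλ = 7.34″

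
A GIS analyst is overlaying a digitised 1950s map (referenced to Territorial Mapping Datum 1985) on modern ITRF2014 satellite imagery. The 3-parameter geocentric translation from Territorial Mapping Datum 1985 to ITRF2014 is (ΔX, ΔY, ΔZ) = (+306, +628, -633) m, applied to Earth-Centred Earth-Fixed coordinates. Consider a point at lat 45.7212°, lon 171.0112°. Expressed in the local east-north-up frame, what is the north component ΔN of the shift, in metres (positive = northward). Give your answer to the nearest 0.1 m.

At φ = 45.7212°, λ = 171.0112°: sin φ = 0.715951, cos φ = 0.698150, sin λ = 0.156241, cos λ = -0.987719.
ΔN = −sin φ cos λ·ΔX − sin φ sin λ·ΔY + cos φ·ΔZ = −(0.715951)(-0.987719)(306) − (0.715951)(0.156241)(628) + (0.698150)(-633) = -295.79 m.

ΔN = -295.8 m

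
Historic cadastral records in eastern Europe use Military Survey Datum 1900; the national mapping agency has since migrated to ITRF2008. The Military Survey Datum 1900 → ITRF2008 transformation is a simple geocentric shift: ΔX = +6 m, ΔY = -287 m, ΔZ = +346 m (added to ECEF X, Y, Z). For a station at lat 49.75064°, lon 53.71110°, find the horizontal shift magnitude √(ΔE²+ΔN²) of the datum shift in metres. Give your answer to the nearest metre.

At φ = 49.75064°, λ = 53.71110°: sin φ = 0.763240, cos φ = 0.646115, sin λ = 0.806043, cos λ = 0.591857.
ΔE = −sin λ·ΔX + cos λ·ΔY = −(0.806043)·(6) + (0.591857)·(-287) = -174.70 m.
ΔN = −sin φ cos λ·ΔX − sin φ sin λ·ΔY + cos φ·ΔZ = −(0.763240)(0.591857)(6) − (0.763240)(0.806043)(-287) + (0.646115)(346) = 397.41 m.
Horizontal magnitude = √(ΔE² + ΔN²) = √((-174.70)² + 397.41²) = 434.11 m.

434 m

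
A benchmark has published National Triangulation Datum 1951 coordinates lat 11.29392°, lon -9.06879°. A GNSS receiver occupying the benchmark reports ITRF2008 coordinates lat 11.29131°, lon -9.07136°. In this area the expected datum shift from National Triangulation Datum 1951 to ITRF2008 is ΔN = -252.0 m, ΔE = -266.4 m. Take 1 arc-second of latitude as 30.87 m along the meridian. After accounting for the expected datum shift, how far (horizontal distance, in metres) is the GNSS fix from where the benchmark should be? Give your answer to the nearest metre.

40 m

Observed coordinate differences: Δφ = -0.00261°, Δλ = -0.00257°.
Converting to metres (1° lat = 111132 m, cos φ = 0.980635): observed ΔN = -290.1 m, observed ΔE = -280.1 m.
Subtracting the expected shift leaves a residual of -290.1 − (-252.0) = -38.1 m north and -280.1 − (-266.4) = -13.7 m east.
Residual distance = √((-38.1)² + (-13.7)²) = 40.4 m.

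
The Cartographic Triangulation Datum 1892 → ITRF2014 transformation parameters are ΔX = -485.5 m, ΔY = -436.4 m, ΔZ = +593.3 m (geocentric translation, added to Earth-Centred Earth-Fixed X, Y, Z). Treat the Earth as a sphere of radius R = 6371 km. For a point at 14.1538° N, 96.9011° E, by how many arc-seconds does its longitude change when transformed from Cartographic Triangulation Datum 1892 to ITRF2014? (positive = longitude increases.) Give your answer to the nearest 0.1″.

sin φ = 0.244526, cos φ = 0.969643, sin λ = 0.992755, cos λ = -0.120156.
East component: ΔE = −sin λ·ΔX + cos λ·ΔY = −(0.992755)(-485.5) + (-0.120156)(-436.4) = 534.42 m.
1° of latitude spans πR/180 = 111195 m; at latitude φ, 1° of longitude spans that × cos φ = 107819.4 m, so Δλ = 534.42 / 107819.4 × 3600 = 17.844″.

Δλ = 17.8″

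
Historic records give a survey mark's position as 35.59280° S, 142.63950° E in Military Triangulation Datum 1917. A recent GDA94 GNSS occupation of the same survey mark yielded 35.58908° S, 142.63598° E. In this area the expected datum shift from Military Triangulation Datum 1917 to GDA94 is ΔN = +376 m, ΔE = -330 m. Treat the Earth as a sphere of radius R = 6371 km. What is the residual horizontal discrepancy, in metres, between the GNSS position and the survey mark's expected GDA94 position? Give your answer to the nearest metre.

39 m

Observed coordinate differences: Δφ = +0.00372°, Δλ = -0.00352°.
Converting to metres (1° lat = 111195 m, cos φ = 0.813174): observed ΔN = 413.6 m, observed ΔE = -318.3 m.
Subtracting the expected shift leaves a residual of 413.6 − (376) = 37.6 m north and -318.3 − (-330) = 11.7 m east.
Residual distance = √(37.6² + 11.7²) = 39.4 m.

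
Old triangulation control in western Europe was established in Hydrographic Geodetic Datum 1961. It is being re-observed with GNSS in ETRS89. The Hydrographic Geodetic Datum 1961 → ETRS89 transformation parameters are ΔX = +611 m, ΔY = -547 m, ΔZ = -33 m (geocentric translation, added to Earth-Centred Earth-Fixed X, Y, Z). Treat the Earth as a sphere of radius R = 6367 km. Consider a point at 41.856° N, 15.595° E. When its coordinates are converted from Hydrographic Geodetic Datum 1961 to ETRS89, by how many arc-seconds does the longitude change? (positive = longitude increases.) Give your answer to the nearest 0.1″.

Δλ = -30.1″

sin φ = 0.667261, cos φ = 0.744824, sin λ = 0.268836, cos λ = 0.963186.
East component: ΔE = −sin λ·ΔX + cos λ·ΔY = −(0.268836)(611) + (0.963186)(-547) = -691.12 m.
1° of latitude spans πR/180 = 111125 m; at latitude φ, 1° of longitude spans that × cos φ = 82768.7 m, so Δλ = -691.12 / 82768.7 × 3600 = -30.060″.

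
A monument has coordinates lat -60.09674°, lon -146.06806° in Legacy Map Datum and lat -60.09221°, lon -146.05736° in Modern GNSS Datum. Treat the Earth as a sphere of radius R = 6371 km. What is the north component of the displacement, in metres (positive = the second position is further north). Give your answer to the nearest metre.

ΔN = 504 m

Δφ = -60.09221° − -60.09674° = +0.00453°; Δλ = -146.05736° − -146.06806° = +0.01070°.
1° along a meridian = πR/180 = 111195 m.
ΔN = Δφ × 111195 = 503.7 m; ΔE = Δλ × 111195 × cos(-60.09674°) = +0.01070 × 111195 × 0.498537 = 593.2 m.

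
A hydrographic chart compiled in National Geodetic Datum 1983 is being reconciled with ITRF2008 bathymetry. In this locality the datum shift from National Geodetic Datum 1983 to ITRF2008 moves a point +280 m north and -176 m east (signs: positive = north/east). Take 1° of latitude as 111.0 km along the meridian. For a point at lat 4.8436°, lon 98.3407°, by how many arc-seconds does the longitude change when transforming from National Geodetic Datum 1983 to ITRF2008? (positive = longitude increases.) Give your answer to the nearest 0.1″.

At latitude 4.8436°, cos φ = 0.996429.
1° of longitude at this latitude = 111.0 × cos φ = 110.60 km, so Δλ = -176.0 / 110603.6 = -0.0015913° = -5.729″.

Δλ = -5.7″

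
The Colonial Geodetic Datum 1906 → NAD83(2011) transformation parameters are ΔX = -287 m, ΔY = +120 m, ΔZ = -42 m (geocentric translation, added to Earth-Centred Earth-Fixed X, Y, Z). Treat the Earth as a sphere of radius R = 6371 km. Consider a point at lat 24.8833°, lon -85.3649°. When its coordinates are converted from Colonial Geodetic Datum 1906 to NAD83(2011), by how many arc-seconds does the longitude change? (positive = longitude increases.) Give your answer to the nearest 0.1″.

Δλ = -9.9″

sin φ = 0.420771, cos φ = 0.907167, sin λ = -0.996730, cos λ = 0.080810.
East component: ΔE = −sin λ·ΔX + cos λ·ΔY = −(-0.996730)(-287) + (0.080810)(120) = -276.36 m.
1° of latitude spans πR/180 = 111195 m; at latitude φ, 1° of longitude spans that × cos φ = 100872.3 m, so Δλ = -276.36 / 100872.3 × 3600 = -9.863″.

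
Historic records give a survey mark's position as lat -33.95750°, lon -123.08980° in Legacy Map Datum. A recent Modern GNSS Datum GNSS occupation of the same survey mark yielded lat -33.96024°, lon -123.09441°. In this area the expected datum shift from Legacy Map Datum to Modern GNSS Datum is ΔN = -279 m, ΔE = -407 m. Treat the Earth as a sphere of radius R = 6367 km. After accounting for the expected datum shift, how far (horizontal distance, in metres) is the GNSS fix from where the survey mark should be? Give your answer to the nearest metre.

Observed coordinate differences: Δφ = -0.00274°, Δλ = -0.00461°.
Converting to metres (1° lat = 111125 m, cos φ = 0.829452): observed ΔN = -304.5 m, observed ΔE = -424.9 m.
Subtracting the expected shift leaves a residual of -304.5 − (-279) = -25.5 m north and -424.9 − (-407) = -17.9 m east.
Residual distance = √((-25.5)² + (-17.9)²) = 31.2 m.

31 m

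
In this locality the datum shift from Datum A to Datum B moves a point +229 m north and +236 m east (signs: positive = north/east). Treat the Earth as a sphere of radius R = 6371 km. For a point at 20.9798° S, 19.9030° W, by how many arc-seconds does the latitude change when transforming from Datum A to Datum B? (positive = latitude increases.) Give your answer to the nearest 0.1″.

Δφ = 7.4″

On a sphere of radius R, 1 rad of latitude = R, so Δφ = ΔN / R = 229.0 / 6371000 = 3.5944e-05 rad = 7.414″.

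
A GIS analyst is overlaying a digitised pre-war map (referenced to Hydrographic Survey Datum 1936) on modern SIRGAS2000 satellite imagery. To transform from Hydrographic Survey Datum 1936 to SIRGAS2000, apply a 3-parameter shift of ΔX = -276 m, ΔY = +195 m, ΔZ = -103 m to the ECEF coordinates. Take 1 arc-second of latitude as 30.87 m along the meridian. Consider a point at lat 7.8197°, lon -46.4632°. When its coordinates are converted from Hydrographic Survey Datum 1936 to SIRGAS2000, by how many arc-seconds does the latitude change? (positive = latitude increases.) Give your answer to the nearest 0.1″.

Δφ = -1.8″

sin φ = 0.136056, cos φ = 0.990701, sin λ = -0.724932, cos λ = 0.688820.
North component: ΔN = −sin φ cos λ·ΔX − sin φ sin λ·ΔY + cos φ·ΔZ = −(0.136056)(0.688820)(-276) − (0.136056)(-0.724932)(195) + (0.990701)(-103) = -56.94 m.
1° of latitude spans 3600 × 30.87 = 111132 m, so Δφ = -56.94 / 111132 × 3600 = -1.845″.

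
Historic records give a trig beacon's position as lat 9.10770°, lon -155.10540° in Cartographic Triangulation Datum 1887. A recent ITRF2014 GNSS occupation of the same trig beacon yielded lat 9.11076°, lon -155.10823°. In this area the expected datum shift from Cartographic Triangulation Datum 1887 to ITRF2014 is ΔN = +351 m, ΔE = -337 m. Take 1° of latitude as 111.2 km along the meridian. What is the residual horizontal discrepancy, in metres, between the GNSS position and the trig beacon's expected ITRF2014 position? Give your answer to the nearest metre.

Observed coordinate differences: Δφ = +0.00306°, Δλ = -0.00283°.
Converting to metres (1° lat = 111200 m, cos φ = 0.987393): observed ΔN = 340.3 m, observed ΔE = -310.7 m.
Subtracting the expected shift leaves a residual of 340.3 − (351) = -10.7 m north and -310.7 − (-337) = 26.3 m east.
Residual distance = √((-10.7)² + 26.3²) = 28.4 m.

28 m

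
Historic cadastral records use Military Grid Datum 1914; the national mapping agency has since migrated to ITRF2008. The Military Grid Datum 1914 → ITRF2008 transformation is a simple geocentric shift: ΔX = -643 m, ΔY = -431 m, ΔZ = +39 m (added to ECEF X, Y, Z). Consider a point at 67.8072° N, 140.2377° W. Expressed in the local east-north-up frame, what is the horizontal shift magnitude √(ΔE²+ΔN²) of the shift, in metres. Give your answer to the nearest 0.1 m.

The local east axis at (φ, λ) is (−sin λ, cos λ, 0), so ΔE = −sin(-140.2377°)·(-643) + cos(-140.2377°)·(-431) = -79.95 m.
The local north axis is (−sin φ cos λ, −sin φ sin λ, cos φ), giving ΔN = -457.660 − 255.247 + 14.731 = -698.18 m.
Horizontal magnitude = √(ΔE² + ΔN²) = √((-79.95)² + (-698.18)²) = 702.74 m.

702.7 m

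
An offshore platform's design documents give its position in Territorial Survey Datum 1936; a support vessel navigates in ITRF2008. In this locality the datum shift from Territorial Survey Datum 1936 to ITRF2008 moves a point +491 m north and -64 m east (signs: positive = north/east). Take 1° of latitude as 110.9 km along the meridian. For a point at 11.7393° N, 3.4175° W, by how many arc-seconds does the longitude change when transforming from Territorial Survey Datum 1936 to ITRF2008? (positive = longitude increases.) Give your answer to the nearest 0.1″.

At latitude 11.7393°, cos φ = 0.979083.
1° of longitude at this latitude = 110.9 × cos φ = 108.58 km, so Δλ = -64.0 / 108580.4 = -0.0005894° = -2.122″.

Δλ = -2.1″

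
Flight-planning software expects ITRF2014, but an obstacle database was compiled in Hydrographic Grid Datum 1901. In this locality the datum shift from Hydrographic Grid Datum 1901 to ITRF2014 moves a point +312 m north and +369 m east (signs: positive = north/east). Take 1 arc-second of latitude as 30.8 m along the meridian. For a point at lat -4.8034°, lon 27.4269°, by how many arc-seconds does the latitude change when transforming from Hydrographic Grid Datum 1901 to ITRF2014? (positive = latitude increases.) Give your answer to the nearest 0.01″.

Δφ = 10.13″

1″ of latitude = 30.80 m, so Δφ = 312.0 / 30.80 = 10.130″.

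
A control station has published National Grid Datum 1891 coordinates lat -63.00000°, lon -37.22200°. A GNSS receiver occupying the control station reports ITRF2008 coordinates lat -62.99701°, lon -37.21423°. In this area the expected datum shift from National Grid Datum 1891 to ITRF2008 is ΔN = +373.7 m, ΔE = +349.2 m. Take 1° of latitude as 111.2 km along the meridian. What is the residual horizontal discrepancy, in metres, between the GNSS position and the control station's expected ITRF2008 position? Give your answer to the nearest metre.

60 m

Observed coordinate differences: Δφ = +0.00299°, Δλ = +0.00777°.
Converting to metres (1° lat = 111200 m, cos φ = 0.453990): observed ΔN = 332.5 m, observed ΔE = 392.3 m.
Subtracting the expected shift leaves a residual of 332.5 − (373.7) = -41.2 m north and 392.3 − (349.2) = 43.1 m east.
Residual distance = √((-41.2)² + 43.1²) = 59.6 m.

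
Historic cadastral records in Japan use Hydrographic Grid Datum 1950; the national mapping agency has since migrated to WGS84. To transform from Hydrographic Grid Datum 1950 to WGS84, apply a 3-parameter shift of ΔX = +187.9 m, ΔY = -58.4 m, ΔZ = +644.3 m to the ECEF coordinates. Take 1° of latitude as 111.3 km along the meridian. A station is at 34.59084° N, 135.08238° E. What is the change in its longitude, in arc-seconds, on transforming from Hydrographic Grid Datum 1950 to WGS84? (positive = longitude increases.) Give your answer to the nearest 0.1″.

sin φ = 0.567712, cos φ = 0.823227, sin λ = 0.706089, cos λ = -0.708123.
East component: ΔE = −sin λ·ΔX + cos λ·ΔY = −(0.706089)(187.9) + (-0.708123)(-58.4) = -91.32 m.
1° of latitude spans 111300 m; at latitude φ, 1° of longitude spans that × cos φ = 91625.2 m, so Δλ = -91.32 / 91625.2 × 3600 = -3.588″.

Δλ = -3.6″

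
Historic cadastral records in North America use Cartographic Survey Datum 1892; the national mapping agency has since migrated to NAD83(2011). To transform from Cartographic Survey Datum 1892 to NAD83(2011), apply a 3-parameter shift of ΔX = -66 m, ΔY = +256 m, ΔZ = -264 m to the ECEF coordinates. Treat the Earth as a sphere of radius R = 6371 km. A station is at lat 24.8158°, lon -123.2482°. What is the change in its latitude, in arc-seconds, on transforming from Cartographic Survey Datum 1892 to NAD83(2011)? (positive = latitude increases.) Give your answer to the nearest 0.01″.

sin φ = 0.419702, cos φ = 0.907662, sin λ = -0.836303, cos λ = -0.548267.
North component: ΔN = −sin φ cos λ·ΔX − sin φ sin λ·ΔY + cos φ·ΔZ = −(0.419702)(-0.548267)(-66) − (0.419702)(-0.836303)(256) + (0.907662)(-264) = -164.95 m.
1° of latitude spans πR/180 = 111195 m, so Δφ = -164.95 / 111195 × 3600 = -5.340″.

Δφ = -5.34″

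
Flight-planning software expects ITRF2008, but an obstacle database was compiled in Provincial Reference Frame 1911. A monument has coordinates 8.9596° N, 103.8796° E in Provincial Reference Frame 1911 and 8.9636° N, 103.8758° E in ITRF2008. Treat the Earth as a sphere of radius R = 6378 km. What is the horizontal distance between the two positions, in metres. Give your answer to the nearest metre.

611 m

Δφ = 8.9636° − 8.9596° = +0.0040°; Δλ = 103.8758° − 103.8796° = -0.0038°.
1° along a meridian = πR/180 = 111317 m.
ΔN = Δφ × 111317 = 445.3 m; ΔE = Δλ × 111317 × cos(8.9596°) = -0.0038 × 111317 × 0.987798 = -417.8 m.
Distance = √(ΔE² + ΔN²) = √((-417.8)² + 445.3²) = 610.6 m.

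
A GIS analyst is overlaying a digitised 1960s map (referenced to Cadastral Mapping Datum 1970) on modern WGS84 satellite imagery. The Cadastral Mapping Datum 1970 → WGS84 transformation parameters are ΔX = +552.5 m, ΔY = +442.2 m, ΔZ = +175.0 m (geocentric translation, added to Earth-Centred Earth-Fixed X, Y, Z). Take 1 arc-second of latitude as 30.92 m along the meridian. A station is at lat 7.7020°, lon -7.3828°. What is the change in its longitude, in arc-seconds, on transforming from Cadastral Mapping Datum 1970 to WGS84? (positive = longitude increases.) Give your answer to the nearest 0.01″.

sin φ = 0.134021, cos φ = 0.990979, sin λ = -0.128498, cos λ = 0.991710.
East component: ΔE = −sin λ·ΔX + cos λ·ΔY = −(-0.128498)(552.5) + (0.991710)(442.2) = 509.53 m.
1° of latitude spans 3600 × 30.92 = 111312 m; at latitude φ, 1° of longitude spans that × cos φ = 110307.8 m, so Δλ = 509.53 / 110307.8 × 3600 = 16.629″.

Δλ = 16.63″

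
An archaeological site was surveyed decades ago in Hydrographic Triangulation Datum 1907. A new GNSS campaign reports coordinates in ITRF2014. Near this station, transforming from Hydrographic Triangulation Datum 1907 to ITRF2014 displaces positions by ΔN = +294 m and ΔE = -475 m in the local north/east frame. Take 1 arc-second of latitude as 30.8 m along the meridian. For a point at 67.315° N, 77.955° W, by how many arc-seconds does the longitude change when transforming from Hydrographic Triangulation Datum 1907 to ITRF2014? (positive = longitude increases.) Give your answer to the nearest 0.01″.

Δλ = -39.99″

At latitude 67.315°, cos φ = 0.385665.
1″ of longitude at this latitude = 30.80 × cos φ = 11.8785 m, so Δλ = -475.0 / 11.8785 = -39.988″.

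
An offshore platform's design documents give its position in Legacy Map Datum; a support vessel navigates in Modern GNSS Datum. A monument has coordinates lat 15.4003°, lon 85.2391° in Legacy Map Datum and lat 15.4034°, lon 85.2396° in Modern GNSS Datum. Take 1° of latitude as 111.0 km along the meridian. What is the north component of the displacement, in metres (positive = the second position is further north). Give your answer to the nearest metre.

ΔN = 344 m

Δφ = 15.4034° − 15.4003° = +0.0031°; Δλ = 85.2396° − 85.2391° = +0.0005°.
ΔN = Δφ × 111000 = 344.1 m; ΔE = Δλ × 111000 × cos(15.4003°) = +0.0005 × 111000 × 0.964094 = 53.5 m.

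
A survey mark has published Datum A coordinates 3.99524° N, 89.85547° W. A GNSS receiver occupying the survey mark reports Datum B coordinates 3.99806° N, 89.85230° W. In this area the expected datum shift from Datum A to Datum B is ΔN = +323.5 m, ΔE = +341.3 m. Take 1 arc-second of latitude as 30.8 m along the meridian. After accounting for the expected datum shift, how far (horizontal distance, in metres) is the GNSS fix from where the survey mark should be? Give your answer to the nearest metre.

14 m

Observed coordinate differences: Δφ = +0.00282°, Δλ = +0.00317°.
Converting to metres (1° lat = 110880 m, cos φ = 0.997570): observed ΔN = 312.7 m, observed ΔE = 350.6 m.
Subtracting the expected shift leaves a residual of 312.7 − (323.5) = -10.8 m north and 350.6 − (341.3) = 9.3 m east.
Residual distance = √((-10.8)² + 9.3²) = 14.3 m.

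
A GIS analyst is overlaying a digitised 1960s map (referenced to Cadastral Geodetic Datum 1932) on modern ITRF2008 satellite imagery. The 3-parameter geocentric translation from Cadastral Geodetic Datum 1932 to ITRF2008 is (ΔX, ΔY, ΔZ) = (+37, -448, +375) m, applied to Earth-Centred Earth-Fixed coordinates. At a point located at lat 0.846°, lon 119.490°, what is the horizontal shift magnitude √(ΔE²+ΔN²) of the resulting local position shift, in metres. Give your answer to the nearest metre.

At φ = 0.846°, λ = 119.490°: sin φ = 0.014765, cos φ = 0.999891, sin λ = 0.870442, cos λ = -0.492272.
ΔE = −sin λ·ΔX + cos λ·ΔY = −(0.870442)·(37) + (-0.492272)·(-448) = 188.33 m.
ΔN = −sin φ cos λ·ΔX − sin φ sin λ·ΔY + cos φ·ΔZ = −(0.014765)(-0.492272)(37) − (0.014765)(0.870442)(-448) + (0.999891)(375) = 380.99 m.
Horizontal magnitude = √(ΔE² + ΔN²) = √(188.33² + 380.99²) = 424.99 m.

425 m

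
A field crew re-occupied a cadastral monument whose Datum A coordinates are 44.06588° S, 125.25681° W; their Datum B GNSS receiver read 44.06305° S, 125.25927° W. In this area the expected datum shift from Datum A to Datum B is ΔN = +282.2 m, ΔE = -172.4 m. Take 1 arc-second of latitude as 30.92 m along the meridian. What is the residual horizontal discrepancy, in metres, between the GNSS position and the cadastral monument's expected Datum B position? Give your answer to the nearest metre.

41 m

Observed coordinate differences: Δφ = +0.00283°, Δλ = -0.00246°.
Converting to metres (1° lat = 111312 m, cos φ = 0.718541): observed ΔN = 315.0 m, observed ΔE = -196.8 m.
Subtracting the expected shift leaves a residual of 315.0 − (282.2) = 32.8 m north and -196.8 − (-172.4) = -24.4 m east.
Residual distance = √(32.8² + (-24.4)²) = 40.9 m.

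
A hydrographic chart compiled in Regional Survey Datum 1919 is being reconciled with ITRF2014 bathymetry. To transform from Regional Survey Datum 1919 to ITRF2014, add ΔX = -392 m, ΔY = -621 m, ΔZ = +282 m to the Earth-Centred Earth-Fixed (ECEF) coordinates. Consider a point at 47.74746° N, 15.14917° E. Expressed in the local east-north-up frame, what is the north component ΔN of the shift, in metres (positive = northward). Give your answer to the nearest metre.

ΔN = 590 m

The local north axis is (−sin φ cos λ, −sin φ sin λ, cos φ), giving ΔN = 280.071 + 120.124 + 189.617 = 589.81 m.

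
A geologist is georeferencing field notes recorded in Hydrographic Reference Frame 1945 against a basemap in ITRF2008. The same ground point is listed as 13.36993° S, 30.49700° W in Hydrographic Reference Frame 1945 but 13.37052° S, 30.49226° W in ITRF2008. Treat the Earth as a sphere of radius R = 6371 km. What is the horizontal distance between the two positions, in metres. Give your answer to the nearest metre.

517 m

Δφ = -13.37052° − -13.36993° = -0.00059°; Δλ = -30.49226° − -30.49700° = +0.00474°.
1° along a meridian = πR/180 = 111195 m.
ΔN = Δφ × 111195 = -65.6 m; ΔE = Δλ × 111195 × cos(-13.36993°) = +0.00474 × 111195 × 0.972897 = 512.8 m.
Distance = √(ΔE² + ΔN²) = √(512.8² + (-65.6)²) = 517.0 m.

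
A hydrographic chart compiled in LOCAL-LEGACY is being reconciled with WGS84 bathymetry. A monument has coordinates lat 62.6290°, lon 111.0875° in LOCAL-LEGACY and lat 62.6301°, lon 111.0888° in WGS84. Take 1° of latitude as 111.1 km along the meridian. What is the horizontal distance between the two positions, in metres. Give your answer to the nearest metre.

139 m

Δφ = 62.6301° − 62.6290° = +0.0011°; Δλ = 111.0888° − 111.0875° = +0.0013°.
ΔN = Δφ × 111100 = 122.2 m; ΔE = Δλ × 111100 × cos(62.6290°) = +0.0013 × 111100 × 0.459750 = 66.4 m.
Distance = √(ΔE² + ΔN²) = √(66.4² + 122.2²) = 139.1 m.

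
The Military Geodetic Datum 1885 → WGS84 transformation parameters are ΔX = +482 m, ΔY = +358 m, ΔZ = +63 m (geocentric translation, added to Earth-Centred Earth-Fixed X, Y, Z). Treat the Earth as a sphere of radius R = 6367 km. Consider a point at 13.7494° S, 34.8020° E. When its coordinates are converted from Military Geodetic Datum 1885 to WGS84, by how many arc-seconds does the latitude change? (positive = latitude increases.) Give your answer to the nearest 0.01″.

Δφ = 6.60″

sin φ = -0.237676, cos φ = 0.971345, sin λ = 0.570742, cos λ = 0.821129.
North component: ΔN = −sin φ cos λ·ΔX − sin φ sin λ·ΔY + cos φ·ΔZ = −(-0.237676)(0.821129)(482) − (-0.237676)(0.570742)(358) + (0.971345)(63) = 203.83 m.
1° of latitude spans πR/180 = 111125 m, so Δφ = 203.83 / 111125 × 3600 = 6.603″.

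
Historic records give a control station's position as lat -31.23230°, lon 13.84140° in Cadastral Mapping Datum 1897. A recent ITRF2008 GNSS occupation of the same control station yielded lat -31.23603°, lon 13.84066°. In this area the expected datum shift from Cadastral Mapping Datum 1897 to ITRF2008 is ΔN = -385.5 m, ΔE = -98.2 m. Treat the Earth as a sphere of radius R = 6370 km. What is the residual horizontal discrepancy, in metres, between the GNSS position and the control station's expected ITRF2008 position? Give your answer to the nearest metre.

Observed coordinate differences: Δφ = -0.00373°, Δλ = -0.00074°.
Converting to metres (1° lat = 111177 m, cos φ = 0.855072): observed ΔN = -414.7 m, observed ΔE = -70.3 m.
Subtracting the expected shift leaves a residual of -414.7 − (-385.5) = -29.2 m north and -70.3 − (-98.2) = 27.9 m east.
Residual distance = √((-29.2)² + 27.9²) = 40.3 m.

40 m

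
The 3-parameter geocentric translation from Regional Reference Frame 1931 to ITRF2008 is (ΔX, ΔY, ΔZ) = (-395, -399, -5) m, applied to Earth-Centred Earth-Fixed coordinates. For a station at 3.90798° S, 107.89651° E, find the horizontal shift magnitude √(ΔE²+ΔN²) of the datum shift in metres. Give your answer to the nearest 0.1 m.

The local east axis at (φ, λ) is (−sin λ, cos λ, 0), so ΔE = −sin(107.89651°)·(-395) + cos(107.89651°)·(-399) = 498.50 m.
The local north axis is (−sin φ cos λ, −sin φ sin λ, cos φ), giving ΔN = 8.273 − 25.878 − 4.988 = -22.59 m.
Horizontal magnitude = √(ΔE² + ΔN²) = √(498.50² + (-22.59)²) = 499.01 m.

499.0 m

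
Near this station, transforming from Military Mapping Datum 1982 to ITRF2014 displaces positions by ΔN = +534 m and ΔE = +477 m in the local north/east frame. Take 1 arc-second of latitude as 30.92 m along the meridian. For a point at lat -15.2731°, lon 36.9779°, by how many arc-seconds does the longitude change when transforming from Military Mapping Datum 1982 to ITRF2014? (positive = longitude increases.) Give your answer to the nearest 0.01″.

Δλ = 15.99″

At latitude -15.2731°, cos φ = 0.964681.
1″ of longitude at this latitude = 30.92 × cos φ = 29.8279 m, so Δλ = 477.0 / 29.8279 = 15.992″.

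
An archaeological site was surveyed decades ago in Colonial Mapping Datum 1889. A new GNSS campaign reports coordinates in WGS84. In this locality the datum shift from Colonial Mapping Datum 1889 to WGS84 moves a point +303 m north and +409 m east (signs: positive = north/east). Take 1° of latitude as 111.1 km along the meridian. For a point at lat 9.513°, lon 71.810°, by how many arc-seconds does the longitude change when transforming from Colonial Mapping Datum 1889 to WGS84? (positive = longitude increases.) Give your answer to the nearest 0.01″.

Δλ = 13.44″

At latitude 9.513°, cos φ = 0.986248.
1° of longitude at this latitude = 111.1 × cos φ = 109.57 km, so Δλ = 409.0 / 109572.2 = 0.0037327° = 13.438″.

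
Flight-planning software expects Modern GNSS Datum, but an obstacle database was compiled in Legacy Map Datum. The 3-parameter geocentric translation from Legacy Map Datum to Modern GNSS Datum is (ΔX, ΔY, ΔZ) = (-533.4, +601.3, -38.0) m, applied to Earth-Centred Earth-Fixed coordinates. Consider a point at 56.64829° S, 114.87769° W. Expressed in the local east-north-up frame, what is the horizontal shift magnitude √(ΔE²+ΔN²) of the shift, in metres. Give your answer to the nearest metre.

The local east axis at (φ, λ) is (−sin λ, cos λ, 0), so ΔE = −sin(-114.87769°)·(-533.4) + cos(-114.87769°)·601.3 = -736.86 m.
The local north axis is (−sin φ cos λ, −sin φ sin λ, cos φ), giving ΔN = 187.437 − 455.666 − 20.892 = -289.12 m.
Horizontal magnitude = √(ΔE² + ΔN²) = √((-736.86)² + (-289.12)²) = 791.55 m.

792 m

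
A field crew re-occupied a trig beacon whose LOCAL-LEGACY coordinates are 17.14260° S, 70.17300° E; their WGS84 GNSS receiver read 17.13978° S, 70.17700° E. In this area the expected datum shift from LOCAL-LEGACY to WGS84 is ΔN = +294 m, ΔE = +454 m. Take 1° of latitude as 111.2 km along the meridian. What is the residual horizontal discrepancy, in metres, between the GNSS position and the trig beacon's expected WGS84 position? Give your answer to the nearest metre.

Observed coordinate differences: Δφ = +0.00282°, Δλ = +0.00400°.
Converting to metres (1° lat = 111200 m, cos φ = 0.955574): observed ΔN = 313.6 m, observed ΔE = 425.0 m.
Subtracting the expected shift leaves a residual of 313.6 − (294) = 19.6 m north and 425.0 − (454) = -29.0 m east.
Residual distance = √(19.6² + (-29.0)²) = 35.0 m.

35 m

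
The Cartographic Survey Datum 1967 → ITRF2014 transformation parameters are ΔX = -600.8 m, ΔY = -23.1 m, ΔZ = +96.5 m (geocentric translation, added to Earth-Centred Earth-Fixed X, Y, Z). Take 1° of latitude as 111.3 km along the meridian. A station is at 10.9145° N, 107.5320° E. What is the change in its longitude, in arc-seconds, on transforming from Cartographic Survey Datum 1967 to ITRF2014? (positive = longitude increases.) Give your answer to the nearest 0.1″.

sin φ = 0.189344, cos φ = 0.981911, sin λ = 0.953549, cos λ = -0.301238.
East component: ΔE = −sin λ·ΔX + cos λ·ΔY = −(0.953549)(-600.8) + (-0.301238)(-23.1) = 579.85 m.
1° of latitude spans 111300 m; at latitude φ, 1° of longitude spans that × cos φ = 109286.7 m, so Δλ = 579.85 / 109286.7 × 3600 = 19.101″.

Δλ = 19.1″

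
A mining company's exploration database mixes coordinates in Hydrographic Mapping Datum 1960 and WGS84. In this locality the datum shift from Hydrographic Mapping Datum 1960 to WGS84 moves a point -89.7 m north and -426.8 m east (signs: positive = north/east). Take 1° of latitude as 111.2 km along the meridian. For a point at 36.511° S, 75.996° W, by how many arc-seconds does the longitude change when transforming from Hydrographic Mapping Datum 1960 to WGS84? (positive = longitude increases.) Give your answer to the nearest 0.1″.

At latitude -36.511°, cos φ = 0.803743.
1° of longitude at this latitude = 111.2 × cos φ = 89.38 km, so Δλ = -426.8 / 89376.2 = -0.0047753° = -17.191″.

Δλ = -17.2″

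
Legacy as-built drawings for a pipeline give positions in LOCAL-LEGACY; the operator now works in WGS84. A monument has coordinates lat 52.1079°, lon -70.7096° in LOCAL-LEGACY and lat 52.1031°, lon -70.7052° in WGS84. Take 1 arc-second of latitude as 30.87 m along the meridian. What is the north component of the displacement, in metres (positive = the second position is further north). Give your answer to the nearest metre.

Δφ = 52.1031° − 52.1079° = -0.0048°; Δλ = -70.7052° − -70.7096° = +0.0044°.
1° of latitude = 3600 × 30.87 = 111132 m.
ΔN = Δφ × 111132 = -533.4 m; ΔE = Δλ × 111132 × cos(52.1079°) = +0.0044 × 111132 × 0.614176 = 300.3 m.

ΔN = -533 m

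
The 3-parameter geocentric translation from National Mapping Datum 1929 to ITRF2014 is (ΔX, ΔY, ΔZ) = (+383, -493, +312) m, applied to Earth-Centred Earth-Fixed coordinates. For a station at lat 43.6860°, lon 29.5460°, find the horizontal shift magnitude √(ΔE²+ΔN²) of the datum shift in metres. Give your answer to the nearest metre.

The local east axis at (φ, λ) is (−sin λ, cos λ, 0), so ΔE = −sin(29.5460°)·383 + cos(29.5460°)·(-493) = -617.76 m.
The local north axis is (−sin φ cos λ, −sin φ sin λ, cos φ), giving ΔN = -230.139 + 167.917 + 225.618 = 163.40 m.
Horizontal magnitude = √(ΔE² + ΔN²) = √((-617.76)² + 163.40²) = 639.00 m.

639 m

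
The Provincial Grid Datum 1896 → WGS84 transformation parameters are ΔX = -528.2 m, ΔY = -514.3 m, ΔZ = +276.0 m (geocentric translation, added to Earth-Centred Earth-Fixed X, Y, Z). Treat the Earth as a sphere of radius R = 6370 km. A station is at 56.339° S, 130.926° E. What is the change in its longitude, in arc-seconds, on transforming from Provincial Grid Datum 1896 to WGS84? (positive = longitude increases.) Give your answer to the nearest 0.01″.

Δλ = 43.00″

sin φ = -0.832332, cos φ = 0.554278, sin λ = 0.755556, cos λ = -0.655084.
East component: ΔE = −sin λ·ΔX + cos λ·ΔY = −(0.755556)(-528.2) + (-0.655084)(-514.3) = 735.99 m.
1° of latitude spans πR/180 = 111177 m; at latitude φ, 1° of longitude spans that × cos φ = 61623.2 m, so Δλ = 735.99 / 61623.2 × 3600 = 42.996″.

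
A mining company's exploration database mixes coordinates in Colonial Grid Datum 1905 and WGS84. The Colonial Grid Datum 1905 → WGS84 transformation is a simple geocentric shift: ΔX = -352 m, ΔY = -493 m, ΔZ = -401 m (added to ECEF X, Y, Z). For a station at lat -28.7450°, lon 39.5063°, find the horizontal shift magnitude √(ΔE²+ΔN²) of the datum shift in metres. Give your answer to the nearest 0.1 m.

At φ = -28.7450°, λ = 39.5063°: sin φ = -0.480912, cos φ = 0.876769, sin λ = 0.636163, cos λ = 0.771555.
ΔE = −sin λ·ΔX + cos λ·ΔY = −(0.636163)·(-352) + (0.771555)·(-493) = -156.45 m.
ΔN = −sin φ cos λ·ΔX − sin φ sin λ·ΔY + cos φ·ΔZ = −(-0.480912)(0.771555)(-352) − (-0.480912)(0.636163)(-493) + (0.876769)(-401) = -633.02 m.
Horizontal magnitude = √(ΔE² + ΔN²) = √((-156.45)² + (-633.02)²) = 652.07 m.

652.1 m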